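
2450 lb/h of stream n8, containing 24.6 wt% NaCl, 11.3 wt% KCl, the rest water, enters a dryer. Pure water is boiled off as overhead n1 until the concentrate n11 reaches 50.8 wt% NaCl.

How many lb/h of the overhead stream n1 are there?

NaCl is conserved: 2450×0.246 = 602.7 lb/h all reports to the concentrate.
Concentrate = 602.7/(target fraction) = 1186.4 lb/h.
Overhead = 2450 − 1186.4 = 1263.6 lb/h.

1264 lb/h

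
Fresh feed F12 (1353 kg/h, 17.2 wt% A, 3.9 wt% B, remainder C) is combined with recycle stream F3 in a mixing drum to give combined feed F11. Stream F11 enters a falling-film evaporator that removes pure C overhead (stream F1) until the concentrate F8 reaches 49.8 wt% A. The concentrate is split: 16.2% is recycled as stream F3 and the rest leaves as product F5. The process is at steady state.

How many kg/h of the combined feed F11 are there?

Overall A balance (none leaves overhead): A in fresh feed = A in product, i.e. 1353×0.172 = (1−0.162)·F8·0.498.
F8 = 232.72/(0.498×0.838) = 557.64 kg/h.
Recycle F3 = 0.162×557.64 = 90.337 kg/h.
Combined feed F11 = 1353 + 90.337 = 1443.3 kg/h.

1443 kg/h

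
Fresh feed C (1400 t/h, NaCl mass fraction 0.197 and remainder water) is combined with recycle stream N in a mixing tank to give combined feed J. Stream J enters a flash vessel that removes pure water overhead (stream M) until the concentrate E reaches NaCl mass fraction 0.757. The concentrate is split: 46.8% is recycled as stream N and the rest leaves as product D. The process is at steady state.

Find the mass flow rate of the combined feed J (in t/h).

1721 t/h

Overall NaCl balance (none leaves overhead): NaCl in fresh feed = NaCl in product, i.e. 1400×0.197 = (1−0.468)·E·0.757.
E = 275.8/(0.757×0.532) = 684.84 t/h.
Recycle N = 0.468×684.84 = 320.5 t/h.
Combined feed J = 1400 + 320.5 = 1720.5 t/h.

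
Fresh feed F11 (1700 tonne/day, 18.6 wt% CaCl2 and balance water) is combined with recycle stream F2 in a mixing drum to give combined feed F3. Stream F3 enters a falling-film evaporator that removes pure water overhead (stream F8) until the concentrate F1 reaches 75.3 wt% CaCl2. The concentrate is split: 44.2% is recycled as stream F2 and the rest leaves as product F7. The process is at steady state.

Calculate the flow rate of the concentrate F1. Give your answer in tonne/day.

Overall CaCl2 balance (none leaves overhead): CaCl2 in fresh feed = CaCl2 in product, i.e. 1700×0.186 = (1−0.442)·F1·0.753.
F1 = 316.2/(0.753×0.558) = 752.55 tonne/day.

752.5 tonne/day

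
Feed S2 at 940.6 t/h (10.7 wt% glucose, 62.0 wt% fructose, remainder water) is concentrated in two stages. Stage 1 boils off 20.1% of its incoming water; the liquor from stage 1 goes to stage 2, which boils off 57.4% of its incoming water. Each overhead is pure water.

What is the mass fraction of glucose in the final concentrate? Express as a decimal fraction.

water in feed = 940.6×0.273 = 256.78 t/h.
After stage 1: water left = (1−0.201)×256.78 = 205.17; stream total = 888.99 t/h.
After stage 2: water left = (1−0.574)×205.17 = 87.403; final concentrate = 771.22 t/h.
glucose fraction = 100.64/771.22 = 0.131.

0.131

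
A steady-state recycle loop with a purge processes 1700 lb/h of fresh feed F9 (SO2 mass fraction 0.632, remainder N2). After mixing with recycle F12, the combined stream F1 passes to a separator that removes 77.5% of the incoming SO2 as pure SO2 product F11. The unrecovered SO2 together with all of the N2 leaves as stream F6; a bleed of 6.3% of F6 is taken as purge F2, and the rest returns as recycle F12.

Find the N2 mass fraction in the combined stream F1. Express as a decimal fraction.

N2 enters only via F9 and leaves only via the purge: 1700×0.368 = 0.063×(N2 in F6), and the separator passes all N2, so N2 in F1 = N2 in F6 = 9930.2 lb/h.
SO2 in F1: m_A = 1700×0.632 + (1−0.063)·(1−0.775)·m_A, so m_A = 1074.4/0.7892 = 1361.4 lb/h.
F1 = 1361.4 + 9930.2 = 11292 lb/h.
N2 fraction in F1 = 9930.2/11292 = 0.879.

0.879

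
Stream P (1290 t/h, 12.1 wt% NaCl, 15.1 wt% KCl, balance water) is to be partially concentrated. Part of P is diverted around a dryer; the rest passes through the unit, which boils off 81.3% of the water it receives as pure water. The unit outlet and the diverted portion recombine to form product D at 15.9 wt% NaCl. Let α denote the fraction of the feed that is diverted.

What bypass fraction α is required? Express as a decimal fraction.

0.596

All 1290×0.121 = 156.09 t/h of NaCl reaches D, so D = 156.09/0.159 = 981.7 t/h and vapour = 308.3 t/h.
The evaporator receives (1−α)·1290 of feed at 0.728 water and removes 0.813 of that water:
0.813×0.728×(1−α)×1290 = 308.3
(1−α) = 308.3/763.5 = 0.4038;  α = 0.5962.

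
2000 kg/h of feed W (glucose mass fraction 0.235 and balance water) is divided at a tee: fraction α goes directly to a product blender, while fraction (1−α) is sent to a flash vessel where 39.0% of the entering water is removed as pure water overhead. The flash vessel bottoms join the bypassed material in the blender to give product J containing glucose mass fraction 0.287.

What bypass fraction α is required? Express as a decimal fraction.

All 2000×0.235 = 470 kg/h of glucose reaches J, so J = 470/0.287 = 1637.6 kg/h and vapour = 362.37 kg/h.
The evaporator receives (1−α)·2000 of feed at 0.765 water and removes 0.390 of that water:
0.390×0.765×(1−α)×2000 = 362.37
(1−α) = 362.37/596.7 = 0.6073;  α = 0.3927.

0.393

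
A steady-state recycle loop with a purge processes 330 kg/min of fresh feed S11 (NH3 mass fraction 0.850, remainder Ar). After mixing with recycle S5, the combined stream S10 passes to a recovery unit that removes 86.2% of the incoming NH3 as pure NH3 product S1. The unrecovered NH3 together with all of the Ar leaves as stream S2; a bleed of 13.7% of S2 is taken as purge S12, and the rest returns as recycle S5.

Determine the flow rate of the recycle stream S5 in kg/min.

Ar enters only via S11 and leaves only via the purge: 330×0.150 = 0.137×(Ar in S2), and the recovery unit passes all Ar, so Ar in S10 = Ar in S2 = 361.31 kg/min.
NH3 in S10: m_A = 330×0.850 + (1−0.137)·(1−0.862)·m_A, so m_A = 280.5/0.8809 = 318.42 kg/min.
S2 = (1−0.862)×318.42 + 361.31 = 405.26 kg/min.
Recycle S5 = (1−0.137)×405.26 = 349.74 kg/min.

349.7 kg/min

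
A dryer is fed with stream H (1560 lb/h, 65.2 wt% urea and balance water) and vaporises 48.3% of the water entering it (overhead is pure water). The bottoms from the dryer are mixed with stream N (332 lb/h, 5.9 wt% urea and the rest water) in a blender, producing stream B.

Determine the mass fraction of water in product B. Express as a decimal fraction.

Vapour removed = 0.483×0.348×1560 = 262.21 lb/h; concentrate = 1297.8 lb/h.
water reaching the mixer = 280.67 (from concentrate) + 332×0.941 = 593.08 lb/h.
Product flow = 1297.8 + 332 = 1629.8 lb/h; water fraction = 0.364.

0.364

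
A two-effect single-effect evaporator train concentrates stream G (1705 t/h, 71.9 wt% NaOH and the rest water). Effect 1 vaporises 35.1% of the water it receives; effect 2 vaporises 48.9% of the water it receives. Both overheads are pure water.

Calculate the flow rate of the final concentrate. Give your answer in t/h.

1385 t/h

water in feed = 1705×0.281 = 479.11 t/h.
After stage 1: water left = (1−0.351)×479.11 = 310.94; stream total = 1536.8 t/h.
After stage 2: water left = (1−0.489)×310.94 = 158.89; final concentrate = 1384.8 t/h.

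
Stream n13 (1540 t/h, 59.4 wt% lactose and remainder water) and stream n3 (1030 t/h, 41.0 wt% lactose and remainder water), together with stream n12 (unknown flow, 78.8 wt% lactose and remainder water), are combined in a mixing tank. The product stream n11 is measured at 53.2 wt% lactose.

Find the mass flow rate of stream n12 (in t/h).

Let n12 be the unknown flow. Total out = 2570 + n12.
lactose balance: 1337.1 + 0.788·n12 = 0.532·(2570 + n12)
(0.788 − 0.532)·n12 = 0.532×2570 − 1337.1 = 30.18
n12 = 30.18 / 0.256 = 117.89 t/h

117.9 t/h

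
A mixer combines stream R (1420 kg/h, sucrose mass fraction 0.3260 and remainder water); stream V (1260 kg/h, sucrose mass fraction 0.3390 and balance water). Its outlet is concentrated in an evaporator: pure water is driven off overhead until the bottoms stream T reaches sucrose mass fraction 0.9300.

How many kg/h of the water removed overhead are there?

sucrose entering = 1420×0.326 + 1260×0.339 = 890.06 kg/h.
All sucrose reports to T, so T = 890.06/0.930 = 957.05 kg/h.
Total feed = 2680 kg/h; overhead = 2680 − 957.05 = 1722.9 kg/h.

1723 kg/h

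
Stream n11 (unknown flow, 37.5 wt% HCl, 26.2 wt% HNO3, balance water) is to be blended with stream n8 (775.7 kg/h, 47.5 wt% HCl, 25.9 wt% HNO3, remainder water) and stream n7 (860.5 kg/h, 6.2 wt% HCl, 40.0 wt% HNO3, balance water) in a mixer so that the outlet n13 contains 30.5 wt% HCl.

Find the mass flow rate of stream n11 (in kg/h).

1103 kg/h

Let n11 be the unknown flow. Total out = 1636.2 + n11.
HCl balance: 421.81 + 0.375·n11 = 0.305·(1636.2 + n11)
(0.375 − 0.305)·n11 = 0.305×1636.2 − 421.81 = 77.233
n11 = 77.233 / 0.070 = 1103.3 kg/h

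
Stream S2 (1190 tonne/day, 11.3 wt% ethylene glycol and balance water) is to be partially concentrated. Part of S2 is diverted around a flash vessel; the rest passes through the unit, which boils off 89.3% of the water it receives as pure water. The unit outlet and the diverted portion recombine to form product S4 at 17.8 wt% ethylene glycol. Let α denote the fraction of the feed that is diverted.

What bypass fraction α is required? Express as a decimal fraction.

0.539

All 1190×0.113 = 134.47 tonne/day of ethylene glycol reaches S4, so S4 = 134.47/0.178 = 755.45 tonne/day and vapour = 434.55 tonne/day.
The evaporator receives (1−α)·1190 of feed at 0.887 water and removes 0.893 of that water:
0.893×0.887×(1−α)×1190 = 434.55
(1−α) = 434.55/942.59 = 0.4610;  α = 0.5390.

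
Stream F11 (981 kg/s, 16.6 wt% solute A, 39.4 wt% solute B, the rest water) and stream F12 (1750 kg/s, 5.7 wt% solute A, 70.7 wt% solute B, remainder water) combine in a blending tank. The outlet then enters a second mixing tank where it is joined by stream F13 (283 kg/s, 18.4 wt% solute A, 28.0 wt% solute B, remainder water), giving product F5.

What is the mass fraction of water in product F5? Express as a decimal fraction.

0.331

Overall, product flow = 3014 kg/s.
water in = 981×0.440 + 1750×0.236 + 283×0.536 = 996.33 kg/s.
water fraction in F5 = 0.331.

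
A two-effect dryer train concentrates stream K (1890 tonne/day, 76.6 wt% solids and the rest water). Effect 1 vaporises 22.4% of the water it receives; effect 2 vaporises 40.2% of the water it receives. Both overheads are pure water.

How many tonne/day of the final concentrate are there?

water in feed = 1890×0.234 = 442.26 tonne/day.
After stage 1: water left = (1−0.224)×442.26 = 343.19; stream total = 1790.9 tonne/day.
After stage 2: water left = (1−0.402)×343.19 = 205.23; final concentrate = 1653 tonne/day.

1653 tonne/day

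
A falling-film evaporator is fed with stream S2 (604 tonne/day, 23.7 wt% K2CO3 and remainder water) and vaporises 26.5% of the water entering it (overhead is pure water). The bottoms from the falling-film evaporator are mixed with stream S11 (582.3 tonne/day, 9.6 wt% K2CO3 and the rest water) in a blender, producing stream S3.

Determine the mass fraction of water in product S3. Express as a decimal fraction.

Vapour removed = 0.265×0.763×604 = 122.13 tonne/day; concentrate = 481.87 tonne/day.
water reaching the mixer = 338.73 (from concentrate) + 582.3×0.904 = 865.13 tonne/day.
Product flow = 481.87 + 582.3 = 1064.2 tonne/day; water fraction = 0.813.

0.813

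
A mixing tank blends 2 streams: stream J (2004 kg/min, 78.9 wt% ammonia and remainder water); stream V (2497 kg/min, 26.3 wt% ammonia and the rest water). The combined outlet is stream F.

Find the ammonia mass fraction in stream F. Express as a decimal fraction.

0.497

Total flow out = 2004 + 2497 = 4501 kg/min.
ammonia in = 2004×0.789 + 2497×0.263 = 2237.9 kg/min.
ammonia mass fraction in F = 2237.9/4501 = 0.497.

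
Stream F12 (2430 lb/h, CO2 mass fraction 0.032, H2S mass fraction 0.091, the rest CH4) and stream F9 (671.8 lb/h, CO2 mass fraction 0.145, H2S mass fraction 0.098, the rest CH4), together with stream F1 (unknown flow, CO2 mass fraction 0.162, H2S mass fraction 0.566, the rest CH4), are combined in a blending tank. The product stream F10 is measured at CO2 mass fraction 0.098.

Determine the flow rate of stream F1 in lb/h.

Let F1 be the unknown flow. Total out = 3101.8 + F1.
CO2 balance: 175.17 + 0.162·F1 = 0.098·(3101.8 + F1)
(0.162 − 0.098)·F1 = 0.098×3101.8 − 175.17 = 128.81
F1 = 128.81 / 0.064 = 2012.6 lb/h

2013 lb/h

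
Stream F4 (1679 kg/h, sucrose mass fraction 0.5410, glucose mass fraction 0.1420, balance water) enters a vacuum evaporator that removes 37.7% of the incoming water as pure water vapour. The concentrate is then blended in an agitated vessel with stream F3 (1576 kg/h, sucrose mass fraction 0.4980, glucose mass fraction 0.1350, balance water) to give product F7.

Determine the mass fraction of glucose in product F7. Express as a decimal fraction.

Vapour removed = 0.377×0.317×1679 = 200.66 kg/h; concentrate = 1478.3 kg/h.
glucose reaching the mixer = 238.42 (from concentrate) + 1576×0.135 = 451.18 kg/h.
Product flow = 1478.3 + 1576 = 3054.3 kg/h; glucose fraction = 0.1477.

0.1477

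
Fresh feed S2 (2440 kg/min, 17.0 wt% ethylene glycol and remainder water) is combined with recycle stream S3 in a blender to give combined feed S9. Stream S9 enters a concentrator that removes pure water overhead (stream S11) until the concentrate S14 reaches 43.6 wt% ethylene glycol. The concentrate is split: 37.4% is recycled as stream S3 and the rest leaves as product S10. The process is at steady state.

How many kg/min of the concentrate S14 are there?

Overall ethylene glycol balance (none leaves overhead): ethylene glycol in fresh feed = ethylene glycol in product, i.e. 2440×0.170 = (1−0.374)·S14·0.436.
S14 = 414.8/(0.436×0.626) = 1519.8 kg/min.

1520 kg/min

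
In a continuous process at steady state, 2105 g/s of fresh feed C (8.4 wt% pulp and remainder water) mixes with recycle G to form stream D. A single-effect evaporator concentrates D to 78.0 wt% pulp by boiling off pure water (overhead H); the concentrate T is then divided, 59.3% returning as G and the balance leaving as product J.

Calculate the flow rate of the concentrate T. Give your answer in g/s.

557 g/s

Overall pulp balance (none leaves overhead): pulp in fresh feed = pulp in product, i.e. 2105×0.084 = (1−0.593)·T·0.780.
T = 176.82/(0.780×0.407) = 556.98 g/s.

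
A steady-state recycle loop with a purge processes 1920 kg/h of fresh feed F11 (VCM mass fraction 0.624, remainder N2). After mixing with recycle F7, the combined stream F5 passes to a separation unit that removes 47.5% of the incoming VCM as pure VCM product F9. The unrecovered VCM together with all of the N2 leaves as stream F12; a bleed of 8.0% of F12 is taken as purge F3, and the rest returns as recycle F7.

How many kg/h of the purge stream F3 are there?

819.2 kg/h

N2 enters only via F11 and leaves only via the purge: 1920×0.376 = 0.080×(N2 in F12), and the separation unit passes all N2, so N2 in F5 = N2 in F12 = 9024 kg/h.
VCM in F5: m_A = 1920×0.624 + (1−0.080)·(1−0.475)·m_A, so m_A = 1198.1/0.5170 = 2317.4 kg/h.
F12 = (1−0.475)×2317.4 + 9024 = 10241 kg/h.
Purge F3 = 0.080×10241 = 819.25 kg/h.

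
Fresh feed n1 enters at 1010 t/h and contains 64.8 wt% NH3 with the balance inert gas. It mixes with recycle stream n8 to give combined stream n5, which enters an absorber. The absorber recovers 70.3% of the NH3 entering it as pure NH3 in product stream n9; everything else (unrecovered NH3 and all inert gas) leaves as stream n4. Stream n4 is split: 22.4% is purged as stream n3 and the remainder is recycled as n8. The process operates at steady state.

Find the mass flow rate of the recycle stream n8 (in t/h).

1428 t/h

inert gas enters only via n1 and leaves only via the purge: 1010×0.352 = 0.224×(inert gas in n4), and the absorber passes all inert gas, so inert gas in n5 = inert gas in n4 = 1587.1 t/h.
NH3 in n5: m_A = 1010×0.648 + (1−0.224)·(1−0.703)·m_A, so m_A = 654.48/0.7695 = 850.5 t/h.
n4 = (1−0.703)×850.5 + 1587.1 = 1839.7 t/h.
Recycle n8 = (1−0.224)×1839.7 = 1427.6 t/h.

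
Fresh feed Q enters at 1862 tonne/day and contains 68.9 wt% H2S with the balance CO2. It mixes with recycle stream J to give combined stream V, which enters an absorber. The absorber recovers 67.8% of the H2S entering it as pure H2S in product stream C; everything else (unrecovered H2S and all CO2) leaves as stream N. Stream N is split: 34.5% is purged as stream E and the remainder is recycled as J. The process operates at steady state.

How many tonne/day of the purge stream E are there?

759.7 tonne/day

CO2 enters only via Q and leaves only via the purge: 1862×0.311 = 0.345×(CO2 in N), and the absorber passes all CO2, so CO2 in V = CO2 in N = 1678.5 tonne/day.
H2S in V: m_A = 1862×0.689 + (1−0.345)·(1−0.678)·m_A, so m_A = 1282.9/0.7891 = 1625.8 tonne/day.
N = (1−0.678)×1625.8 + 1678.5 = 2202 tonne/day.
Purge E = 0.345×2202 = 759.69 tonne/day.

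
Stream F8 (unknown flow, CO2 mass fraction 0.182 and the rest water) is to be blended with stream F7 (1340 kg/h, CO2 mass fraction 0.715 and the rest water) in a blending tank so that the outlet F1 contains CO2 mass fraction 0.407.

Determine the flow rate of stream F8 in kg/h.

Let F8 be the unknown flow. Total out = 1340 + F8.
CO2 balance: 958.1 + 0.182·F8 = 0.407·(1340 + F8)
(0.182 − 0.407)·F8 = 0.407×1340 − 958.1 = -412.72
F8 = -412.72 / -0.225 = 1834.3 kg/h

1834 kg/h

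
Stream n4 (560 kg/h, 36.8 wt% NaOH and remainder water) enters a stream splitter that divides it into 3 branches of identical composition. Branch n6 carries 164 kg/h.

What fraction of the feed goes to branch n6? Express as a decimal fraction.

Fraction to n6 = 164/560 = 0.2929.

0.293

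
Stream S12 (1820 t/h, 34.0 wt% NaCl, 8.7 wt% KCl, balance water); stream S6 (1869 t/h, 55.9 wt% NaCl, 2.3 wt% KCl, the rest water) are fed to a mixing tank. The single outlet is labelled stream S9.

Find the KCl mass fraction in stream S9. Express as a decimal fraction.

Total flow out = 1820 + 1869 = 3689 t/h.
KCl in = 1820×0.087 + 1869×0.023 = 201.33 t/h.
KCl mass fraction in S9 = 201.33/3689 = 0.055.

0.055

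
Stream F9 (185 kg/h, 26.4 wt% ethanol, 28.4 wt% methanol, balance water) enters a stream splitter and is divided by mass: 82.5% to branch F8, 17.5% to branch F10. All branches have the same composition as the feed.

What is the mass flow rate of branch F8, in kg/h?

152.6 kg/h

Branch F8 flow = 0.825×185 = 152.62 kg/h.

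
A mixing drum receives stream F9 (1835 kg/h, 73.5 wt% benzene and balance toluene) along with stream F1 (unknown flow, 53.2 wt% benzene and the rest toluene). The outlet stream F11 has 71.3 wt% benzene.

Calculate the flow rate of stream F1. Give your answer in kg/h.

223 kg/h

Let F1 be the unknown flow. Total out = 1835 + F1.
benzene balance: 1348.7 + 0.532·F1 = 0.713·(1835 + F1)
(0.532 − 0.713)·F1 = 0.713×1835 − 1348.7 = -40.37
F1 = -40.37 / -0.181 = 223.04 kg/h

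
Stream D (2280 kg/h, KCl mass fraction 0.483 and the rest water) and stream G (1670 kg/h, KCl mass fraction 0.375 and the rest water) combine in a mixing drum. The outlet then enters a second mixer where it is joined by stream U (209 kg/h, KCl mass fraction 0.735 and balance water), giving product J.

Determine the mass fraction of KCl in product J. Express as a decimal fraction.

0.452

Overall, product flow = 4159 kg/h.
KCl in = 2280×0.483 + 1670×0.375 + 209×0.735 = 1881.1 kg/h.
KCl fraction in J = 0.452.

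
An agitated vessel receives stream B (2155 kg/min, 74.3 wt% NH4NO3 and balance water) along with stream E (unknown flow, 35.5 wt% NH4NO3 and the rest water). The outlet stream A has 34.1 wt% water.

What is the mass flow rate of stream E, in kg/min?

595.5 kg/min

Let E be the unknown flow. Total out = 2155 + E.
water balance: 553.84 + 0.645·E = 0.341·(2155 + E)
(0.645 − 0.341)·E = 0.341×2155 − 553.84 = 181.02
E = 181.02 / 0.304 = 595.46 kg/min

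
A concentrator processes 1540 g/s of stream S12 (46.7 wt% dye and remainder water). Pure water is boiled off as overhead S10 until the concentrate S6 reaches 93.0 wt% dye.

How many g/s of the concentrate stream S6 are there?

dye is conserved: 1540×0.467 = 719.18 g/s all reports to the concentrate.
Concentrate = 719.18/(target fraction) = 773.31 g/s.

773.3 g/s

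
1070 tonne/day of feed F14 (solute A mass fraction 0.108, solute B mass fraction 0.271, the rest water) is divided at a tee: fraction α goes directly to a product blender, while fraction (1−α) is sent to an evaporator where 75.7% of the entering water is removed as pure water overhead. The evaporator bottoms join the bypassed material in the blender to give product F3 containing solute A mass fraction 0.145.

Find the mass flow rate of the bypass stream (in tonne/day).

489.2 tonne/day

All 1070×0.108 = 115.56 tonne/day of solute A reaches F3, so F3 = 115.56/0.145 = 796.97 tonne/day and vapour = 273.03 tonne/day.
The evaporator receives (1−α)·1070 of feed at 0.621 water and removes 0.757 of that water:
0.757×0.621×(1−α)×1070 = 273.03
(1−α) = 273.03/503 = 0.5428;  α = 0.4572.
Bypass flow = 0.4572×1070 = 489.2 tonne/day.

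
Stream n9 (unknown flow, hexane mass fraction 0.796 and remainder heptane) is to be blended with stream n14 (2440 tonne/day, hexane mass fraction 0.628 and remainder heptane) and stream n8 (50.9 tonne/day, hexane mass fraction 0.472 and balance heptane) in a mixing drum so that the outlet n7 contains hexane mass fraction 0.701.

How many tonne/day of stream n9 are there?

1998 tonne/day

Let n9 be the unknown flow. Total out = 2490.9 + n9.
hexane balance: 1556.3 + 0.796·n9 = 0.701·(2490.9 + n9)
(0.796 − 0.701)·n9 = 0.701×2490.9 − 1556.3 = 189.78
n9 = 189.78 / 0.095 = 1997.6 tonne/day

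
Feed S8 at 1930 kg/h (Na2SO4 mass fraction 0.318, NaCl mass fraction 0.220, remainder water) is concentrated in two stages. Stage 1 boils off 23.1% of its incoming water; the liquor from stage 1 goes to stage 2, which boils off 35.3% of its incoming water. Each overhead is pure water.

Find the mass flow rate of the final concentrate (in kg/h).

water in feed = 1930×0.462 = 891.66 kg/h.
After stage 1: water left = (1−0.231)×891.66 = 685.69; stream total = 1724 kg/h.
After stage 2: water left = (1−0.353)×685.69 = 443.64; final concentrate = 1482 kg/h.

1482 kg/h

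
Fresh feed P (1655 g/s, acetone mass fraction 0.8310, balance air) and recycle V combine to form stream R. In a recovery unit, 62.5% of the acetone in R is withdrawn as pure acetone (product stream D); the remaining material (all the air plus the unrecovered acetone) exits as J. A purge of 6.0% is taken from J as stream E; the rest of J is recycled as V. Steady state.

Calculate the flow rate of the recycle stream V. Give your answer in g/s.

5131 g/s

air enters only via P and leaves only via the purge: 1655×0.169 = 0.060×(air in J), and the recovery unit passes all air, so air in R = air in J = 4661.6 g/s.
acetone in R: m_A = 1655×0.831 + (1−0.060)·(1−0.625)·m_A, so m_A = 1375.3/0.6475 = 2124 g/s.
J = (1−0.625)×2124 + 4661.6 = 5458.1 g/s.
Recycle V = (1−0.060)×5458.1 = 5130.6 g/s.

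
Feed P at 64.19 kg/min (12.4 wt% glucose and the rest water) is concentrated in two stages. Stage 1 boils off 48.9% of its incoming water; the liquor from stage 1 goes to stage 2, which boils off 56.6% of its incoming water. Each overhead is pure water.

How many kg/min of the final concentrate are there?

water in feed = 64.19×0.876 = 56.23 kg/min.
After stage 1: water left = (1−0.489)×56.23 = 28.734; stream total = 36.693 kg/min.
After stage 2: water left = (1−0.566)×28.734 = 12.47; final concentrate = 20.43 kg/min.

20.43 kg/min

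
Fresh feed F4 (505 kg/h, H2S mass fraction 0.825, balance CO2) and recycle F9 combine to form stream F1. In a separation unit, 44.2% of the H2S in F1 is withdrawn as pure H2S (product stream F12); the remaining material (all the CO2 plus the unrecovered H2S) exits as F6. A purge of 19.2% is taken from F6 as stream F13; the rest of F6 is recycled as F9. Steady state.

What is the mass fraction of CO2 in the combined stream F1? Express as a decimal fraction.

CO2 enters only via F4 and leaves only via the purge: 505×0.175 = 0.192×(CO2 in F6), and the separation unit passes all CO2, so CO2 in F1 = CO2 in F6 = 460.29 kg/h.
H2S in F1: m_A = 505×0.825 + (1−0.192)·(1−0.442)·m_A, so m_A = 416.62/0.5491 = 758.69 kg/h.
F1 = 758.69 + 460.29 = 1219 kg/h.
CO2 fraction in F1 = 460.29/1219 = 0.378.

0.378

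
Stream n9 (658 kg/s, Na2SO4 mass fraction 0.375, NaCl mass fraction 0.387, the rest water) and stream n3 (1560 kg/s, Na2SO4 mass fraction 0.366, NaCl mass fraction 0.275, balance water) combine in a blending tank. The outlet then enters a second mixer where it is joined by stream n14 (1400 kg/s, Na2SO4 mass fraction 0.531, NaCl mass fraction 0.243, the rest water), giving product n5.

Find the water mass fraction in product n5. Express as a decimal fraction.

0.286

Overall, product flow = 3618 kg/s.
water in = 658×0.238 + 1560×0.359 + 1400×0.226 = 1033 kg/s.
water fraction in n5 = 0.286.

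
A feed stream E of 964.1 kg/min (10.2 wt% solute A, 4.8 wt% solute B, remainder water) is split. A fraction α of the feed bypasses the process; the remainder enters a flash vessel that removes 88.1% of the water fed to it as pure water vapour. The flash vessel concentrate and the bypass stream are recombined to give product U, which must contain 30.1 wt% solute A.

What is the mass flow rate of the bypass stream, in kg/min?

All 964.1×0.102 = 98.338 kg/min of solute A reaches U, so U = 98.338/0.301 = 326.7 kg/min and vapour = 637.4 kg/min.
The evaporator receives (1−α)·964.1 of feed at 0.850 water and removes 0.881 of that water:
0.881×0.850×(1−α)×964.1 = 637.4
(1−α) = 637.4/721.97 = 0.8829;  α = 0.1171.
Bypass flow = 0.1171×964.1 = 112.93 kg/min.

112.9 kg/min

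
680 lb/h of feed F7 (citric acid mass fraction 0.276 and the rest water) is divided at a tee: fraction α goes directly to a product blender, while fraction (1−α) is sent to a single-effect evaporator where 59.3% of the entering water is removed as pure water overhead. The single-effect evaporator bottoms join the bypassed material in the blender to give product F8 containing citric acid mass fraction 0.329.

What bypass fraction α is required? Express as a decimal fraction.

0.625

All 680×0.276 = 187.68 lb/h of citric acid reaches F8, so F8 = 187.68/0.329 = 570.46 lb/h and vapour = 109.54 lb/h.
The evaporator receives (1−α)·680 of feed at 0.724 water and removes 0.593 of that water:
0.593×0.724×(1−α)×680 = 109.54
(1−α) = 109.54/291.95 = 0.3752;  α = 0.6248.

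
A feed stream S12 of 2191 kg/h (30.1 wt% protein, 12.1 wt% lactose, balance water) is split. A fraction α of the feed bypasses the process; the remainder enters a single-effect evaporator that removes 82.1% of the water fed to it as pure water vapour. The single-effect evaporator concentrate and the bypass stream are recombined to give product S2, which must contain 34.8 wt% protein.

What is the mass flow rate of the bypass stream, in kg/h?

1567 kg/h

All 2191×0.301 = 659.49 kg/h of protein reaches S2, so S2 = 659.49/0.348 = 1895.1 kg/h and vapour = 295.91 kg/h.
The evaporator receives (1−α)·2191 of feed at 0.578 water and removes 0.821 of that water:
0.821×0.578×(1−α)×2191 = 295.91
(1−α) = 295.91/1039.7 = 0.2846;  α = 0.7154.
Bypass flow = 0.7154×2191 = 1567.4 kg/h.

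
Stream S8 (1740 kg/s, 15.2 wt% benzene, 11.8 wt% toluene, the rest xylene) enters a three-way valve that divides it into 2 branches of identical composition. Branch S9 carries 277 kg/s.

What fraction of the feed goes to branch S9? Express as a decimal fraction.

Fraction to S9 = 277/1740 = 0.1592.

0.159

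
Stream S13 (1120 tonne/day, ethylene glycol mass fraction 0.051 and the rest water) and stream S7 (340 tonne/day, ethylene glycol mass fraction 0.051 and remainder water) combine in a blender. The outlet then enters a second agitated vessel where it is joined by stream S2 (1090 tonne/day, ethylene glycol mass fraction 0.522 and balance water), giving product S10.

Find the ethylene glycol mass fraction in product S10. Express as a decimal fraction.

0.252

Overall, product flow = 2550 tonne/day.
ethylene glycol in = 1120×0.051 + 340×0.051 + 1090×0.522 = 643.44 tonne/day.
ethylene glycol fraction in S10 = 0.252.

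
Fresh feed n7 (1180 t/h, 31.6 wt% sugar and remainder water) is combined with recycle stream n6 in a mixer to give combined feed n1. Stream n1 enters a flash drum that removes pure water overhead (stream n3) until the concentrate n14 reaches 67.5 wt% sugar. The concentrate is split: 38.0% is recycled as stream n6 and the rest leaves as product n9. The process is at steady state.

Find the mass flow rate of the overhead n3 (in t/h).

627.6 t/h

Overall sugar balance (none leaves overhead): sugar in fresh feed = sugar in product, i.e. 1180×0.316 = (1−0.380)·n14·0.675.
n14 = 372.88/(0.675×0.620) = 890.99 t/h.
Recycle n6 = 0.380×890.99 = 338.58 t/h.
Combined feed n1 = 1180 + 338.58 = 1518.6 t/h.
Overhead n3 = n1 − n14 = 1518.6 − 890.99 = 627.59 t/h.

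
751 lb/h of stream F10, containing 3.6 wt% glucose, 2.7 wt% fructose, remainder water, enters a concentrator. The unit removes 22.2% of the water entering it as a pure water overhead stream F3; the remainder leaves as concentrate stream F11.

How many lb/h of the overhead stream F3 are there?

water entering = 751×0.937 = 703.69 lb/h; overhead removed = 0.222×703.69 = 156.22 lb/h.

156.2 lb/h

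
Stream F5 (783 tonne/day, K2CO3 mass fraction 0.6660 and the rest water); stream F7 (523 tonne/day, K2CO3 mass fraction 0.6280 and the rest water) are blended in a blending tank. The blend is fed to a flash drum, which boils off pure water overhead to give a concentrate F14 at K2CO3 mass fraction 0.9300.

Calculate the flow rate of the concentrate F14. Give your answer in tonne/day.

913.9 tonne/day

K2CO3 entering = 783×0.666 + 523×0.628 = 849.92 tonne/day.
All K2CO3 reports to F14, so F14 = 849.92/0.930 = 913.89 tonne/day.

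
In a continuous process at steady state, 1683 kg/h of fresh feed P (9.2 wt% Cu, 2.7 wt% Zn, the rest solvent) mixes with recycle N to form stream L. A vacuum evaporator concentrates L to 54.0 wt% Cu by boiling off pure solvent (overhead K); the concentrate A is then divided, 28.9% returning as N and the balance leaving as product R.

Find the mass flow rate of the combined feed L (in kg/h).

Overall Cu balance (none leaves overhead): Cu in fresh feed = Cu in product, i.e. 1683×0.092 = (1−0.289)·A·0.540.
A = 154.84/(0.540×0.711) = 403.28 kg/h.
Recycle N = 0.289×403.28 = 116.55 kg/h.
Combined feed L = 1683 + 116.55 = 1799.5 kg/h.

1800 kg/h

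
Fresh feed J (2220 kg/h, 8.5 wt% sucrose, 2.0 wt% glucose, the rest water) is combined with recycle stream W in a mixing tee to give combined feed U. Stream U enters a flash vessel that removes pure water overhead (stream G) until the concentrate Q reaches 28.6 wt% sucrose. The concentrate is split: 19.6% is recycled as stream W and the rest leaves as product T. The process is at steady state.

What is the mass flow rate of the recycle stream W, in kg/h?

160.8 kg/h

Overall sucrose balance (none leaves overhead): sucrose in fresh feed = sucrose in product, i.e. 2220×0.085 = (1−0.196)·Q·0.286.
Q = 188.7/(0.286×0.804) = 820.63 kg/h.
Recycle W = 0.196×820.63 = 160.84 kg/h.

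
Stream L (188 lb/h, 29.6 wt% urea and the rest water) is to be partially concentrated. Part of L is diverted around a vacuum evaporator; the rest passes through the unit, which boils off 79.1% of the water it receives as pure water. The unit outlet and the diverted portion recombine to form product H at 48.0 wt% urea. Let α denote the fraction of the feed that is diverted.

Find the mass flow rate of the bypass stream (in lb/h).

All 188×0.296 = 55.648 lb/h of urea reaches H, so H = 55.648/0.480 = 115.93 lb/h and vapour = 72.067 lb/h.
The evaporator receives (1−α)·188 of feed at 0.704 water and removes 0.791 of that water:
0.791×0.704×(1−α)×188 = 72.067
(1−α) = 72.067/104.69 = 0.6884;  α = 0.3116.
Bypass flow = 0.3116×188 = 58.585 lb/h.

58.58 lb/h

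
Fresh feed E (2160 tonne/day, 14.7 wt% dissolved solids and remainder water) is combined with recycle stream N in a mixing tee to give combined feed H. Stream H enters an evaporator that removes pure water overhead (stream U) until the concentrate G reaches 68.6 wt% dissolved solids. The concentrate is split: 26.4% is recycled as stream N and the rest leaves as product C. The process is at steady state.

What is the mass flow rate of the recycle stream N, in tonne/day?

166 tonne/day

Overall dissolved solids balance (none leaves overhead): dissolved solids in fresh feed = dissolved solids in product, i.e. 2160×0.147 = (1−0.264)·G·0.686.
G = 317.52/(0.686×0.736) = 628.88 tonne/day.
Recycle N = 0.264×628.88 = 166.02 tonne/day.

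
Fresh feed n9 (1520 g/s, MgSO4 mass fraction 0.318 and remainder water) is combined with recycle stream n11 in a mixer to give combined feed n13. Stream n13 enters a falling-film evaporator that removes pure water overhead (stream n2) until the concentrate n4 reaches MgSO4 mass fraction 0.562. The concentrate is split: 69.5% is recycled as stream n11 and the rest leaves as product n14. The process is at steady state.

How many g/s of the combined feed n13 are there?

Overall MgSO4 balance (none leaves overhead): MgSO4 in fresh feed = MgSO4 in product, i.e. 1520×0.318 = (1−0.695)·n4·0.562.
n4 = 483.36/(0.562×0.305) = 2819.9 g/s.
Recycle n11 = 0.695×2819.9 = 1959.8 g/s.
Combined feed n13 = 1520 + 1959.8 = 3479.8 g/s.

3480 g/s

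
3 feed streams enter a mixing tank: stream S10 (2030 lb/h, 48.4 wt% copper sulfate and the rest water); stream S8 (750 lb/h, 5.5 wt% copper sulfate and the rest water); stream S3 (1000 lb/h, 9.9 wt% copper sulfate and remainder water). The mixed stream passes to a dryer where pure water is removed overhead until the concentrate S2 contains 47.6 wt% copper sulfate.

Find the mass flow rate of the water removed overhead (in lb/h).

copper sulfate entering = 2030×0.484 + 750×0.055 + 1000×0.099 = 1122.8 lb/h.
All copper sulfate reports to S2, so S2 = 1122.8/0.476 = 2358.8 lb/h.
Total feed = 3780 lb/h; overhead = 3780 − 2358.8 = 1421.2 lb/h.

1421 lb/h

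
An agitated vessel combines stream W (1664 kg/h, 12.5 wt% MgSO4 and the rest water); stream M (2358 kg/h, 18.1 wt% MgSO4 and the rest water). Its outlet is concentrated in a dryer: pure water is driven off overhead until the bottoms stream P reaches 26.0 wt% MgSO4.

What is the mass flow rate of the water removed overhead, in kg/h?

1580 kg/h

MgSO4 entering = 1664×0.125 + 2358×0.181 = 634.8 kg/h.
All MgSO4 reports to P, so P = 634.8/0.260 = 2441.5 kg/h.
Total feed = 4022 kg/h; overhead = 4022 − 2441.5 = 1580.5 kg/h.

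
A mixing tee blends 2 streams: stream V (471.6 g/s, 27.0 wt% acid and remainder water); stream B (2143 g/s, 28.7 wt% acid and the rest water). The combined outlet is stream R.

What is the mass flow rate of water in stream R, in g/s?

water out = water in = 471.6×0.730 + 2143×0.713 = 1872.2 g/s.

1872 g/s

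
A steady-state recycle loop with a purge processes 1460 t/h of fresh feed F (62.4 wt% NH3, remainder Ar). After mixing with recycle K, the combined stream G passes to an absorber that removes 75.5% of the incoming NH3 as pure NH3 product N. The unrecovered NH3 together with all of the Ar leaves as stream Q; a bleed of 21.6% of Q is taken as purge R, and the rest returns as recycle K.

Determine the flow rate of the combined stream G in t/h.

3669 t/h

Ar enters only via F and leaves only via the purge: 1460×0.376 = 0.216×(Ar in Q), and the absorber passes all Ar, so Ar in G = Ar in Q = 2541.5 t/h.
NH3 in G: m_A = 1460×0.624 + (1−0.216)·(1−0.755)·m_A, so m_A = 911.04/0.8079 = 1127.6 t/h.
G = 1127.6 + 2541.5 = 3669.1 t/h.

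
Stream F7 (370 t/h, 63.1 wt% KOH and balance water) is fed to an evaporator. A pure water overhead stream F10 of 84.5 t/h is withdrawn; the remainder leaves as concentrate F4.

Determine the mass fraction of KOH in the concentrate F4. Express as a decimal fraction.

0.818

KOH is not removed: 370×0.631 = 233.47 t/h of KOH enters F4.
Concentrate = 370 − 84.5 = 285.5 t/h.
Mass fraction = 233.47/285.5 = 0.818.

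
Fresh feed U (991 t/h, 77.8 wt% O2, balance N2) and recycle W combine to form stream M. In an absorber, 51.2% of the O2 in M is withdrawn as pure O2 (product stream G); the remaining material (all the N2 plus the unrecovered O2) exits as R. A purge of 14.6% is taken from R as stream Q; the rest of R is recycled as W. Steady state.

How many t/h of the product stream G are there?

676.8 t/h

O2 in M: m_A = 991×0.778 + (1−0.146)·(1−0.512)·m_A, so m_A = 771/0.5832 = 1321.9 t/h.
Product G = 0.512×1321.9 = 676.81 t/h.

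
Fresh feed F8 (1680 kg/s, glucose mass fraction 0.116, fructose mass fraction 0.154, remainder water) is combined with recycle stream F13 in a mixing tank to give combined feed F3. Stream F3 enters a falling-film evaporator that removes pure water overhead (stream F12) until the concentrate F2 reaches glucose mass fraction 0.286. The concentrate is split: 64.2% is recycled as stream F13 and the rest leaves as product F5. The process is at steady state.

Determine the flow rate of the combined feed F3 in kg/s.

Overall glucose balance (none leaves overhead): glucose in fresh feed = glucose in product, i.e. 1680×0.116 = (1−0.642)·F2·0.286.
F2 = 194.88/(0.286×0.358) = 1903.3 kg/s.
Recycle F13 = 0.642×1903.3 = 1221.9 kg/s.
Combined feed F3 = 1680 + 1221.9 = 2901.9 kg/s.

2902 kg/s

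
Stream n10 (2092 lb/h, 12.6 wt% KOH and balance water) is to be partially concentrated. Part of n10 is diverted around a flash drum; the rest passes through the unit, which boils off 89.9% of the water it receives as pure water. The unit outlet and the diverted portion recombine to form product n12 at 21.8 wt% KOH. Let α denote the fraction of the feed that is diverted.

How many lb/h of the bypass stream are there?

All 2092×0.126 = 263.59 lb/h of KOH reaches n12, so n12 = 263.59/0.218 = 1209.1 lb/h and vapour = 882.86 lb/h.
The evaporator receives (1−α)·2092 of feed at 0.874 water and removes 0.899 of that water:
0.899×0.874×(1−α)×2092 = 882.86
(1−α) = 882.86/1643.7 = 0.5371;  α = 0.4629.
Bypass flow = 0.4629×2092 = 968.37 lb/h.

968.4 lb/h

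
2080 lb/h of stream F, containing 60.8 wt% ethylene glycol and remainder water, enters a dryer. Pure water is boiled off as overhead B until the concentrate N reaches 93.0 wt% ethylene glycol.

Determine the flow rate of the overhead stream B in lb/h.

720.2 lb/h

ethylene glycol is conserved: 2080×0.608 = 1264.6 lb/h all reports to the concentrate.
Concentrate = 1264.6/(target fraction) = 1359.8 lb/h.
Overhead = 2080 − 1359.8 = 720.17 lb/h.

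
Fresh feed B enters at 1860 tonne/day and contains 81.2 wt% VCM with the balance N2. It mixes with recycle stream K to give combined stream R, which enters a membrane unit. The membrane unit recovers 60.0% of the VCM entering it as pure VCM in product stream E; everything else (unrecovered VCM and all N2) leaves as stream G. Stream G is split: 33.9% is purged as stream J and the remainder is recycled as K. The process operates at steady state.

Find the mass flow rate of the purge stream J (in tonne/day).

N2 enters only via B and leaves only via the purge: 1860×0.188 = 0.339×(N2 in G), and the membrane unit passes all N2, so N2 in R = N2 in G = 1031.5 tonne/day.
VCM in R: m_A = 1860×0.812 + (1−0.339)·(1−0.600)·m_A, so m_A = 1510.3/0.7356 = 2053.2 tonne/day.
G = (1−0.600)×2053.2 + 1031.5 = 1852.8 tonne/day.
Purge J = 0.339×1852.8 = 628.09 tonne/day.

628.1 tonne/day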